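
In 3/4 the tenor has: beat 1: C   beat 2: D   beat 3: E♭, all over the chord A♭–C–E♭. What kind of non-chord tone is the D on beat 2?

The harmony at that moment is A♭ major triad (A♭, C, E♭); D is not a chord tone.
It is approached by step up from C and left by step up to E♭.
Step in, step out in the same direction — a passing tone.

Passing tone.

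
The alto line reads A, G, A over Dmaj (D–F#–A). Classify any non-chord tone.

G is a neighbor tone.

The harmony at that moment is D major triad (D, F#, A); G is not a chord tone.
It is approached by step down from A and left by step up to A.
Step away and step back to the same note — a neighbor tone (lower neighbor).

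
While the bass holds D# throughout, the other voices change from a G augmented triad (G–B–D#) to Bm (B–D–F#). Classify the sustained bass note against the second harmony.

The harmony at that moment is B minor triad (B, D, F#); D# is not a chord tone.
It is held over (the same pitch as the preceding D#) and then sustained as the same pitch into the next harmony.
Sustained through a change of harmony — a pedal tone.

Pedal tone (pedal point).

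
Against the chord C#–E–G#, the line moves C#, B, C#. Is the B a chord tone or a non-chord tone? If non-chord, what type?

Non-chord tone — a neighbor tone.

The harmony at that moment is C# minor triad (C#, E, G#); B is not a chord tone.
It is approached by step down from C# and left by step up to C#.
Step away and step back to the same note — a neighbor tone (lower neighbor).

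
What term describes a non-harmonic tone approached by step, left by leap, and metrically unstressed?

Approach: by step. Departure: by leap. Metric position: weak.
Step in, leap out, from a weak position — an escape tone (échappée). (It is the mirror image of the appoggiatura, which leaps in and steps out on a strong beat.)

Escape tone.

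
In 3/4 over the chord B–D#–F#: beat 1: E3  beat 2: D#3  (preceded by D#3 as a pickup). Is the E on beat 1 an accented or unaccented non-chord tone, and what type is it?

The harmony at that moment is B major triad (B, D#, F#); E3 is not a chord tone.
It is approached by step up from D#3 and left by step down to D#3.
Step away and step back to the same note — a neighbor tone (upper neighbor).
It falls on the downbeat, so it is accented.

Accented neighbor tone.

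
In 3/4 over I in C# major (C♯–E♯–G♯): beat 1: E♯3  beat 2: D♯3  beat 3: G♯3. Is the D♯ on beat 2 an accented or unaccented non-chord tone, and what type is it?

Unaccented escape tone.

The harmony at that moment is C♯ major triad (C♯, E♯, G♯); D♯3 is not a chord tone.
It is approached by step down from E♯3 and left by leap up to G♯3.
Step in, leap out — an escape tone.
It falls on a weak beat, so it is unaccented.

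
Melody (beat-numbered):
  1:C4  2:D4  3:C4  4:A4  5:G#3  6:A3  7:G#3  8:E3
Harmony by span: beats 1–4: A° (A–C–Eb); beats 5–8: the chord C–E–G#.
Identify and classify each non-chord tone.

The harmony at that moment is A diminished triad (A, C, Eb); D4 is not a chord tone.
It is approached by step up from C4 and left by step down to C4.
Step away and step back to the same note — a neighbor tone (upper neighbor).
The harmony at that moment is C augmented triad (C, E, G#); A3 is not a chord tone.
It is approached by step up from G#3 and left by step down to G#3.
Step away and step back to the same note — a neighbor tone (upper neighbor).

D4 (beat 2) — neighbor tone; A3 (beat 6) — neighbor tone.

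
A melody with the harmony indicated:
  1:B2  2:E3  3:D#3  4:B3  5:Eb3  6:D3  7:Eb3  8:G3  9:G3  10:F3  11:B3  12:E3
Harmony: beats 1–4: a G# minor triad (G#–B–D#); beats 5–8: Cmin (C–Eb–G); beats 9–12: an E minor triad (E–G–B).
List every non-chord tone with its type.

E3 (beat 2) — appoggiatura; D3 (beat 6) — neighbor tone; F3 (beat 10) — escape tone.

The harmony at that moment is G# minor triad (G#, B, D#); E3 is not a chord tone.
It is approached by leap up from B2 and left by step down to D#3.
Leap in, step out — an appoggiatura.
The harmony at that moment is C minor triad (C, Eb, G); D3 is not a chord tone.
It is approached by step down from Eb3 and left by step up to Eb3.
Step away and step back to the same note — a neighbor tone (lower neighbor).
The harmony at that moment is E minor triad (E, G, B); F3 is not a chord tone.
It is approached by step down from G3 and left by leap up to B3.
Step in, leap out — an escape tone.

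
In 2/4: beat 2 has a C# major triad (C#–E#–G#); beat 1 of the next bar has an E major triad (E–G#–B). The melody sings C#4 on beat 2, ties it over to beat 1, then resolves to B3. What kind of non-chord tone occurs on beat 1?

The harmony at that moment is E major triad (E, G#, B); C#4 is not a chord tone.
It is held over (the same pitch as the preceding C#4) and left by step down to B3.
Held over from the previous chord and resolving down by step — a suspension.

Suspension.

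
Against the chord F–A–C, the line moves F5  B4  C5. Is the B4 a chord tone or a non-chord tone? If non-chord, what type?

Non-chord tone — an appoggiatura.

The harmony at that moment is F major triad (F, A, C); B4 is not a chord tone.
It is approached by leap down from F5 and left by step up to C5.
Leap in, step out — an appoggiatura.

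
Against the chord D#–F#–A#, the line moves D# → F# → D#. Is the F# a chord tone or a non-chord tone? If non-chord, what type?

Chord tone (the third of D# minor triad).

D# minor triad contains D#, F#, A#; F# is the third, so it is a chord tone.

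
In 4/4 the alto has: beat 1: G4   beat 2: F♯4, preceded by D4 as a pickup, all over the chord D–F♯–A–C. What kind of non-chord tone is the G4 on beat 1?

Appoggiatura.

The harmony at that moment is D dominant seventh chord (D, F♯, A, C); G4 is not a chord tone.
It is approached by leap up from D4 and left by step down to F♯4.
Leap in, step out, metrically accented — an appoggiatura.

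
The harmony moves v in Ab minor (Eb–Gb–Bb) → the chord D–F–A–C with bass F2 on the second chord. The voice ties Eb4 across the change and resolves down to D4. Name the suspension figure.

7–6 suspension.

At the second chord the bass is F2. The suspended Eb4 lies a seventh above the bass; after resolving down by step to D4, the interval above the bass becomes a sixth.
Suspension figures are named by those two intervals: 7–6.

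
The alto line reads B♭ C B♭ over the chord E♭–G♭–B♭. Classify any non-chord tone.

The harmony at that moment is E♭ minor triad (E♭, G♭, B♭); C is not a chord tone.
It is approached by step up from B♭ and left by step down to B♭.
Step away and step back to the same note — a neighbor tone (upper neighbor).

C is a neighbor tone.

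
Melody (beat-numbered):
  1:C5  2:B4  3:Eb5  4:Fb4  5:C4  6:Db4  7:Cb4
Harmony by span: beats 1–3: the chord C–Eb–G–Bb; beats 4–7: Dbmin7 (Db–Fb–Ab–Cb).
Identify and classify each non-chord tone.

B4 (beat 2) — escape tone; C4 (beat 5) — appoggiatura.

The harmony at that moment is C minor seventh chord (C, Eb, G, Bb); B4 is not a chord tone.
It is approached by step down from C5 and left by leap up to Eb5.
Step in, leap out — an escape tone.
The harmony at that moment is Db minor seventh chord (Db, Fb, Ab, Cb); C4 is not a chord tone.
It is approached by leap down from Fb4 and left by step up to Db4.
Leap in, step out — an appoggiatura.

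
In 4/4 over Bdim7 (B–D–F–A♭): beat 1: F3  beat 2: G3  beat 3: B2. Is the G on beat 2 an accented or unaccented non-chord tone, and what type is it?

Unaccented escape tone.

The harmony at that moment is B diminished seventh chord (B, D, F, A♭); G3 is not a chord tone.
It is approached by step up from F3 and left by leap down to B2.
Step in, leap out — an escape tone.
It falls on a weak beat, so it is unaccented.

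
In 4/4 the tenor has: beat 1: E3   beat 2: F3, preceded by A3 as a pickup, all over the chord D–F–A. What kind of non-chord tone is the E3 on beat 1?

The harmony at that moment is D minor triad (D, F, A); E3 is not a chord tone.
It is approached by leap down from A3 and left by step up to F3.
Leap in, step out, metrically accented — an appoggiatura.

Appoggiatura.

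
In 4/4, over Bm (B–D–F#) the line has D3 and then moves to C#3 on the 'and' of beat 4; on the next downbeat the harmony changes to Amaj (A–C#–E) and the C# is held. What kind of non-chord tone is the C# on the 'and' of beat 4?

The harmony at that moment is B minor triad (B, D, F#); C#3 is not a chord tone.
It is approached by step down from D3 and then sustained as the same pitch into the next harmony.
Arriving early and becoming a chord tone when the harmony changes — an anticipation.

Anticipation.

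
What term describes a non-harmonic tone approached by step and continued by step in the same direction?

Passing tone.

Approach: by step. Departure: by step, continuing in the same direction.
Stepwise on both sides with no change of direction means the note fills in the space between two different chord tones — a passing tone. (Had it turned back to its starting note it would be a neighbor tone instead.)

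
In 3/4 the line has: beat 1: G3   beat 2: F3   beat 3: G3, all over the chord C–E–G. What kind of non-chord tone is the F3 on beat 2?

The harmony at that moment is C major triad (C, E, G); F3 is not a chord tone.
It is approached by step down from G3 and left by step up to G3.
Step away and step back to the same note — a neighbor tone (lower neighbor).

Lower neighbor tone.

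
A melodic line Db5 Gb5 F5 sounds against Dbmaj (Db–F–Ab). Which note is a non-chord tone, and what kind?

The harmony at that moment is Db major triad (Db, F, Ab); Gb5 is not a chord tone.
It is approached by leap up from Db5 and left by step down to F5.
Leap in, step out — an appoggiatura.

Gb5 is an appoggiatura.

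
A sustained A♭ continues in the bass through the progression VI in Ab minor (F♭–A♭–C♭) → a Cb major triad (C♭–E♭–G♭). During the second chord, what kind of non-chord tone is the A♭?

The harmony at that moment is C♭ major triad (C♭, E♭, G♭); A♭ is not a chord tone.
It is held over (the same pitch as the preceding A♭) and then sustained as the same pitch into the next harmony.
Sustained through a change of harmony — a pedal tone.

Pedal tone (pedal point).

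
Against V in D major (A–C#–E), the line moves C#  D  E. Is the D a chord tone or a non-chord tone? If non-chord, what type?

The harmony at that moment is A major triad (A, C#, E); D is not a chord tone.
It is approached by step up from C# and left by step up to E.
Step in, step out in the same direction — a passing tone.

Non-chord tone — a passing tone.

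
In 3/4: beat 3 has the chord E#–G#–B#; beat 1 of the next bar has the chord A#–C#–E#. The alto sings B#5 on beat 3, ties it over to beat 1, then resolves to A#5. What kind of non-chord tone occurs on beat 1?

The harmony at that moment is A# minor triad (A#, C#, E#); B#5 is not a chord tone.
It is held over (the same pitch as the preceding B#5) and left by step down to A#5.
Held over from the previous chord and resolving down by step — a suspension.

Suspension.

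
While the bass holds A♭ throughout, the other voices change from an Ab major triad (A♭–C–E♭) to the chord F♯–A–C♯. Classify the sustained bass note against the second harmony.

Pedal tone (pedal point).

The harmony at that moment is F♯ minor triad (F♯, A, C♯); A♭ is not a chord tone.
It is held over (the same pitch as the preceding A♭) and then sustained as the same pitch into the next harmony.
Sustained through a change of harmony — a pedal tone.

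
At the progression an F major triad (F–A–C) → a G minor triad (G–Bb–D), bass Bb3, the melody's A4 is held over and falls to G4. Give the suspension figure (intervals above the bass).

7–6 suspension.

At the second chord the bass is Bb3. The suspended A4 lies a seventh above the bass; after resolving down by step to G4, the interval above the bass becomes a sixth.
Suspension figures are named by those two intervals: 7–6.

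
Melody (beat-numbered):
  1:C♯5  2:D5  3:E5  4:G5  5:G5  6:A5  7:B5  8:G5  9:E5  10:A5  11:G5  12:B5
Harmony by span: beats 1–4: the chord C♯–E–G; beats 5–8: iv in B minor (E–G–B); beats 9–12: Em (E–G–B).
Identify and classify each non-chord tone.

D5 (beat 2) — passing tone; A5 (beat 6) — passing tone; A5 (beat 10) — appoggiatura.

The harmony at that moment is C♯ diminished triad (C♯, E, G); D5 is not a chord tone.
It is approached by step up from C♯5 and left by step up to E5.
Step in, step out in the same direction — a passing tone.
The harmony at that moment is E minor triad (E, G, B); A5 is not a chord tone.
It is approached by step up from G5 and left by step up to B5.
Step in, step out in the same direction — a passing tone.
The harmony at that moment is E minor triad (E, G, B); A5 is not a chord tone.
It is approached by leap up from E5 and left by step down to G5.
Leap in, step out — an appoggiatura.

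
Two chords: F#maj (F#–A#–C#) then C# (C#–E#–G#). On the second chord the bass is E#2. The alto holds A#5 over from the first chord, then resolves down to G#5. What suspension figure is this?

At the second chord the bass is E#2. The suspended A#5 lies a fourth above the bass; after resolving down by step to G#5, the interval above the bass becomes a third.
Suspension figures are named by those two intervals: 4–3.

4–3 suspension.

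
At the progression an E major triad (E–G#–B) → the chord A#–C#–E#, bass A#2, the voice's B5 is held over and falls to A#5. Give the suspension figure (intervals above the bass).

At the second chord the bass is A#2. The suspended B5 lies a ninth above the bass; after resolving down by step to A#5, the interval above the bass becomes an octave.
Suspension figures are named by those two intervals: 9–8.

9–8 suspension.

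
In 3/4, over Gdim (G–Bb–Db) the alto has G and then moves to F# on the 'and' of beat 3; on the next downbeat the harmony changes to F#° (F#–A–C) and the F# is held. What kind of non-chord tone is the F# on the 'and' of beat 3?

Anticipation.

The harmony at that moment is G diminished triad (G, Bb, Db); F# is not a chord tone.
It is approached by step down from G and then sustained as the same pitch into the next harmony.
Arriving early and becoming a chord tone when the harmony changes — an anticipation.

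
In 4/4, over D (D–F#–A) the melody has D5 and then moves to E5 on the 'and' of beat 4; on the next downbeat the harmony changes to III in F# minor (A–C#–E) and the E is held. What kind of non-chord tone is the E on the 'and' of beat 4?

Anticipation.

The harmony at that moment is D major triad (D, F#, A); E5 is not a chord tone.
It is approached by step up from D5 and then sustained as the same pitch into the next harmony.
Arriving early and becoming a chord tone when the harmony changes — an anticipation.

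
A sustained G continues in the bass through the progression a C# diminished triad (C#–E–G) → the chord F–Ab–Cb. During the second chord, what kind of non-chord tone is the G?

Pedal tone (pedal point).

The harmony at that moment is F diminished triad (F, Ab, Cb); G is not a chord tone.
It is held over (the same pitch as the preceding G) and then sustained as the same pitch into the next harmony.
Sustained through a change of harmony — a pedal tone.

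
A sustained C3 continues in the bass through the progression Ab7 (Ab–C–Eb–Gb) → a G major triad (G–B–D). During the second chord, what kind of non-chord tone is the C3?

Pedal tone (pedal point).

The harmony at that moment is G major triad (G, B, D); C3 is not a chord tone.
It is held over (the same pitch as the preceding C3) and then sustained as the same pitch into the next harmony.
Sustained through a change of harmony — a pedal tone.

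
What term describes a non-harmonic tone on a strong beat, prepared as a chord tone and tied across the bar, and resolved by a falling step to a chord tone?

Suspension.

Approach: by preparation — the pitch is first a chord tone, then held (tied or repeated) while the harmony changes under it. Departure: down by step. Metric position: strong.
A prepared dissonance that resolves downward by step — a suspension. (The same figure resolving upward would be a retardation.)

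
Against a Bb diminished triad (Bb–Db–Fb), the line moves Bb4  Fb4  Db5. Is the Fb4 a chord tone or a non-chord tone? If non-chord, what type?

Chord tone (the fifth of Bb diminished triad).

Bb diminished triad contains Bb, Db, Fb; Fb is the fifth, so it is a chord tone.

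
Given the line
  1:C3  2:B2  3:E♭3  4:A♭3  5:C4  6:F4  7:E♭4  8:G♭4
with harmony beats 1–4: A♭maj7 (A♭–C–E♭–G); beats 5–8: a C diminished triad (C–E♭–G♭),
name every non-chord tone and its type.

B2 (beat 2) — escape tone; F4 (beat 6) — appoggiatura.

The harmony at that moment is A♭ major seventh chord (A♭, C, E♭, G); B2 is not a chord tone.
It is approached by step down from C3 and left by leap up to E♭3.
Step in, leap out — an escape tone.
The harmony at that moment is C diminished triad (C, E♭, G♭); F4 is not a chord tone.
It is approached by leap up from C4 and left by step down to E♭4.
Leap in, step out — an appoggiatura.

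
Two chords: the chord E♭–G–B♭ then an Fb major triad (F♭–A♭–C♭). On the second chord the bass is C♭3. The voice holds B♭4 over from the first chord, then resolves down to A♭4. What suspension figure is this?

7–6 suspension.

At the second chord the bass is C♭3. The suspended B♭4 lies a seventh above the bass; after resolving down by step to A♭4, the interval above the bass becomes a sixth.
Suspension figures are named by those two intervals: 7–6.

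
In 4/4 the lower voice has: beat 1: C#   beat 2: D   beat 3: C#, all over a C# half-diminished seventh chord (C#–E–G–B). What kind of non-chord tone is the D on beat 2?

The harmony at that moment is C# half-diminished seventh chord (C#, E, G, B); D is not a chord tone.
It is approached by step up from C# and left by step down to C#.
Step away and step back to the same note — a neighbor tone (upper neighbor).

Upper neighbor tone.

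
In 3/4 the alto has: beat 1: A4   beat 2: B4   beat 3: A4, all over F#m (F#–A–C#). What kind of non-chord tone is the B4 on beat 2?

Upper neighbor tone.

The harmony at that moment is F# minor triad (F#, A, C#); B4 is not a chord tone.
It is approached by step up from A4 and left by step down to A4.
Step away and step back to the same note — a neighbor tone (upper neighbor).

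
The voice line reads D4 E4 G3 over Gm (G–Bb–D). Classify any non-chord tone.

E4 is an escape tone.

The harmony at that moment is G minor triad (G, Bb, D); E4 is not a chord tone.
It is approached by step up from D4 and left by leap down to G3.
Step in, leap out — an escape tone.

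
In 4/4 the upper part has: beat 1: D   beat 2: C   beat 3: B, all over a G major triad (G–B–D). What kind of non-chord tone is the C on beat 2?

The harmony at that moment is G major triad (G, B, D); C is not a chord tone.
It is approached by step down from D and left by step down to B.
Step in, step out in the same direction — a passing tone.

Passing tone.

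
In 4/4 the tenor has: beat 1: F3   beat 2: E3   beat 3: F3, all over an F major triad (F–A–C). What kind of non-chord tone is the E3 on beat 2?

The harmony at that moment is F major triad (F, A, C); E3 is not a chord tone.
It is approached by step down from F3 and left by step up to F3.
Step away and step back to the same note — a neighbor tone (lower neighbor).

Lower neighbor tone.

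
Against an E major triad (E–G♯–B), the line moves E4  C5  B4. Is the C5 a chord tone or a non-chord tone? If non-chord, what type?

Non-chord tone — an appoggiatura.

The harmony at that moment is E major triad (E, G♯, B); C5 is not a chord tone.
It is approached by leap up from E4 and left by step down to B4.
Leap in, step out — an appoggiatura.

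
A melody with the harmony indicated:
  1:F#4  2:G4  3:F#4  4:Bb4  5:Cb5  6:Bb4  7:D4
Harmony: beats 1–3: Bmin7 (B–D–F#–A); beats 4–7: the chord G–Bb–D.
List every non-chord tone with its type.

The harmony at that moment is B minor seventh chord (B, D, F#, A); G4 is not a chord tone.
It is approached by step up from F#4 and left by step down to F#4.
Step away and step back to the same note — a neighbor tone (upper neighbor).
The harmony at that moment is G minor triad (G, Bb, D); Cb5 is not a chord tone.
It is approached by step up from Bb4 and left by step down to Bb4.
Step away and step back to the same note — a neighbor tone (upper neighbor).

G4 (beat 2) — neighbor tone; Cb5 (beat 5) — neighbor tone.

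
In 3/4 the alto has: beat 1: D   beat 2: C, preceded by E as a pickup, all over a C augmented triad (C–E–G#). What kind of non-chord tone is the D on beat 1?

The harmony at that moment is C augmented triad (C, E, G#); D is not a chord tone.
It is approached by step down from E and left by step down to C.
Step in, step out in the same direction — a passing tone.

Passing tone.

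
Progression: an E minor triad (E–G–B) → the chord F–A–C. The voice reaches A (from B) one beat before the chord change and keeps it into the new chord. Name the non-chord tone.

A is an anticipation.

The harmony at that moment is E minor triad (E, G, B); A is not a chord tone.
It is approached by step down from B and then sustained as the same pitch into the next harmony.
Arriving early and becoming a chord tone when the harmony changes — an anticipation.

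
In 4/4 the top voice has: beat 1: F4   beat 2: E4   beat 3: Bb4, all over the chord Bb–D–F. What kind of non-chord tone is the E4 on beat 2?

The harmony at that moment is Bb major triad (Bb, D, F); E4 is not a chord tone.
It is approached by step down from F4 and left by leap up to Bb4.
Step in, leap out, on a weak beat — an escape tone.

Escape tone.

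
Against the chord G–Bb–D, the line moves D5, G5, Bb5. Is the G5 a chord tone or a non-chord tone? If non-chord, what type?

Chord tone (the root of G minor triad).

G minor triad contains G, Bb, D; G is the root, so it is a chord tone.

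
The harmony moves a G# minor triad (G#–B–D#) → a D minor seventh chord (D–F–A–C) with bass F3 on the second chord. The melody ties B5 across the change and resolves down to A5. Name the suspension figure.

At the second chord the bass is F3. The suspended B5 lies a fourth above the bass; after resolving down by step to A5, the interval above the bass becomes a third.
Suspension figures are named by those two intervals: 4–3.

4–3 suspension.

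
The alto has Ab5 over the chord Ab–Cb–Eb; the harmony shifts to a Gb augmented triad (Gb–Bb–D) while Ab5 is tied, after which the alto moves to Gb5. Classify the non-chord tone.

Ab5 is a suspension.

The harmony at that moment is Gb augmented triad (Gb, Bb, D); Ab5 is not a chord tone.
It is held over (the same pitch as the preceding Ab5) and left by step down to Gb5.
Held over from the previous chord and resolving down by step — a suspension.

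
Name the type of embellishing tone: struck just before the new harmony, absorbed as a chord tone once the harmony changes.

Approach: ahead of the chord change (typically by step), so it is dissonant against the current harmony. Departure: none — the same pitch is restated or held and is a chord tone of the new harmony.
Dissonant first, consonant once the harmony catches up: the note simply arrives early — an anticipation. (The reverse timing, consonant first and dissonant after the change, would be a suspension or retardation.)

Anticipation.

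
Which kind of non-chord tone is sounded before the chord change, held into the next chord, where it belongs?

Approach: ahead of the chord change (typically by step), so it is dissonant against the current harmony. Departure: none — the same pitch is restated or held and is a chord tone of the new harmony.
Dissonant first, consonant once the harmony catches up: the note simply arrives early — an anticipation. (The reverse timing, consonant first and dissonant after the change, would be a suspension or retardation.)

Anticipation.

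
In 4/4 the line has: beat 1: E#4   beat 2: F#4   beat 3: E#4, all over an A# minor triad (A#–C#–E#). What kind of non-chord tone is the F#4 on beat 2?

Upper neighbor tone.

The harmony at that moment is A# minor triad (A#, C#, E#); F#4 is not a chord tone.
It is approached by step up from E#4 and left by step down to E#4.
Step away and step back to the same note — a neighbor tone (upper neighbor).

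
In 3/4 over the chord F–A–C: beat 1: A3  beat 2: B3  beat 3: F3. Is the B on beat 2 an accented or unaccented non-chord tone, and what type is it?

The harmony at that moment is F major triad (F, A, C); B3 is not a chord tone.
It is approached by step up from A3 and left by leap down to F3.
Step in, leap out — an escape tone.
It falls on a weak beat, so it is unaccented.

Unaccented escape tone.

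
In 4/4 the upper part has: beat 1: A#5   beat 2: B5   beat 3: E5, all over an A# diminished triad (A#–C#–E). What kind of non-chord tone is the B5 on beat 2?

The harmony at that moment is A# diminished triad (A#, C#, E); B5 is not a chord tone.
It is approached by step up from A#5 and left by leap down to E5.
Step in, leap out, on a weak beat — an escape tone.

Escape tone.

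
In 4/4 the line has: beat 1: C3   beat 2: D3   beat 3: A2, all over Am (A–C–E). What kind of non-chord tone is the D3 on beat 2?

The harmony at that moment is A minor triad (A, C, E); D3 is not a chord tone.
It is approached by step up from C3 and left by leap down to A2.
Step in, leap out, on a weak beat — an escape tone.

Escape tone.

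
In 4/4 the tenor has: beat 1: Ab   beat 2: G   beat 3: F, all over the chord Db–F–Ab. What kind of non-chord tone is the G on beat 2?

Passing tone.

The harmony at that moment is Db major triad (Db, F, Ab); G is not a chord tone.
It is approached by step down from Ab and left by step down to F.
Step in, step out in the same direction — a passing tone.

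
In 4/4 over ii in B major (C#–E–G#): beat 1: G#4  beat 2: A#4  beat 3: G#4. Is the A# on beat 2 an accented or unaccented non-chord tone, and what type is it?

The harmony at that moment is C# minor triad (C#, E, G#); A#4 is not a chord tone.
It is approached by step up from G#4 and left by step down to G#4.
Step away and step back to the same note — a neighbor tone (upper neighbor).
It falls on a weak beat, so it is unaccented.

Unaccented neighbor tone.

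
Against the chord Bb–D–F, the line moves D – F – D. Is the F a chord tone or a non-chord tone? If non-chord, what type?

Chord tone (the fifth of Bb major triad).

Bb major triad contains Bb, D, F; F is the fifth, so it is a chord tone.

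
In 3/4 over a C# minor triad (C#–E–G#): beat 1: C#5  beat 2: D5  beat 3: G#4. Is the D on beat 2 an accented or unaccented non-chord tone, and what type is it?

The harmony at that moment is C# minor triad (C#, E, G#); D5 is not a chord tone.
It is approached by step up from C#5 and left by leap down to G#4.
Step in, leap out — an escape tone.
It falls on a weak beat, so it is unaccented.

Unaccented escape tone.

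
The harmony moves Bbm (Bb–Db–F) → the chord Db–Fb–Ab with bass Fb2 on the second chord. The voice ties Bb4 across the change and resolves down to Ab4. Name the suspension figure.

4–3 suspension.

At the second chord the bass is Fb2. The suspended Bb4 lies a fourth above the bass; after resolving down by step to Ab4, the interval above the bass becomes a third.
Suspension figures are named by those two intervals: 4–3.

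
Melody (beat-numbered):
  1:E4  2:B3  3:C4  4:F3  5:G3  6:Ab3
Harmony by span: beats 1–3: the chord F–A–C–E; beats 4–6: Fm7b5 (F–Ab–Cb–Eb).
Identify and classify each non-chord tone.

The harmony at that moment is F major seventh chord (F, A, C, E); B3 is not a chord tone.
It is approached by leap down from E4 and left by step up to C4.
Leap in, step out — an appoggiatura.
The harmony at that moment is F half-diminished seventh chord (F, Ab, Cb, Eb); G3 is not a chord tone.
It is approached by step up from F3 and left by step up to Ab3.
Step in, step out in the same direction — a passing tone.

B3 (beat 2) — appoggiatura; G3 (beat 5) — passing tone.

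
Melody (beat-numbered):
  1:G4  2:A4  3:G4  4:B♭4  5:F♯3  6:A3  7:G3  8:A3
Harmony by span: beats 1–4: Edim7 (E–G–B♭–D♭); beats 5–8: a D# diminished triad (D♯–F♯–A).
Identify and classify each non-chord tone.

The harmony at that moment is E diminished seventh chord (E, G, B♭, D♭); A4 is not a chord tone.
It is approached by step up from G4 and left by step down to G4.
Step away and step back to the same note — a neighbor tone (upper neighbor).
The harmony at that moment is D♯ diminished triad (D♯, F♯, A); G3 is not a chord tone.
It is approached by step down from A3 and left by step up to A3.
Step away and step back to the same note — a neighbor tone (lower neighbor).

A4 (beat 2) — neighbor tone; G3 (beat 7) — neighbor tone.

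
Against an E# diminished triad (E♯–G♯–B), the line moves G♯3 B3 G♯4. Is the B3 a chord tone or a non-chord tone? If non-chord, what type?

E# diminished triad contains E♯, G♯, B; B is the fifth, so it is a chord tone.

Chord tone (the fifth of E# diminished triad).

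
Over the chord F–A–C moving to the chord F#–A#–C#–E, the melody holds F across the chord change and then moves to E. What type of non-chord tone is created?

The harmony at that moment is F# dominant seventh chord (F#, A#, C#, E); F is not a chord tone.
It is held over (the same pitch as the preceding F) and left by step down to E.
Held over from the previous chord and resolving down by step — a suspension.

F is a suspension.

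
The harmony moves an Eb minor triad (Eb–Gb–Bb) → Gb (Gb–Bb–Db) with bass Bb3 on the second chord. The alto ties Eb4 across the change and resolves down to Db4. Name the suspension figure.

4–3 suspension.

At the second chord the bass is Bb3. The suspended Eb4 lies a fourth above the bass; after resolving down by step to Db4, the interval above the bass becomes a third.
Suspension figures are named by those two intervals: 4–3.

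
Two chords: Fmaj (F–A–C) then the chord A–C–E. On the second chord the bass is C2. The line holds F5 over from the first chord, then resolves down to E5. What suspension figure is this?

At the second chord the bass is C2. The suspended F5 lies a fourth above the bass; after resolving down by step to E5, the interval above the bass becomes a third.
Suspension figures are named by those two intervals: 4–3.

4–3 suspension.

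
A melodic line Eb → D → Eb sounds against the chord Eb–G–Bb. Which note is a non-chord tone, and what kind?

D is a neighbor tone.

The harmony at that moment is Eb major triad (Eb, G, Bb); D is not a chord tone.
It is approached by step down from Eb and left by step up to Eb.
Step away and step back to the same note — a neighbor tone (lower neighbor).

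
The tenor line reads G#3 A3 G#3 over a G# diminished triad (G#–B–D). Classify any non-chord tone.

A3 is a neighbor tone.

The harmony at that moment is G# diminished triad (G#, B, D); A3 is not a chord tone.
It is approached by step up from G#3 and left by step down to G#3.
Step away and step back to the same note — a neighbor tone (upper neighbor).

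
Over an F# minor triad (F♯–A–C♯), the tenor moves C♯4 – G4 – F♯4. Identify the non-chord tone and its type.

The harmony at that moment is F♯ minor triad (F♯, A, C♯); G4 is not a chord tone.
It is approached by leap up from C♯4 and left by step down to F♯4.
Leap in, step out — an appoggiatura.

G4 is an appoggiatura.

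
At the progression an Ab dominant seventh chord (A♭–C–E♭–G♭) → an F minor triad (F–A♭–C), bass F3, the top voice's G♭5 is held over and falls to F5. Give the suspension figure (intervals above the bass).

At the second chord the bass is F3. The suspended G♭5 lies a ninth above the bass; after resolving down by step to F5, the interval above the bass becomes an octave.
Suspension figures are named by those two intervals: 9–8.

9–8 suspension.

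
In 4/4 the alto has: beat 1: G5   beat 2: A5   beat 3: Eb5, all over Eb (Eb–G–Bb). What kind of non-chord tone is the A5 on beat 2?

The harmony at that moment is Eb major triad (Eb, G, Bb); A5 is not a chord tone.
It is approached by step up from G5 and left by leap down to Eb5.
Step in, leap out, on a weak beat — an escape tone.

Escape tone.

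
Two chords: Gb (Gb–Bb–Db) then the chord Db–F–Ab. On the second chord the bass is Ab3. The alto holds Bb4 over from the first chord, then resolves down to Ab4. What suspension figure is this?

9–8 suspension.

At the second chord the bass is Ab3. The suspended Bb4 lies a ninth above the bass; after resolving down by step to Ab4, the interval above the bass becomes an octave.
Suspension figures are named by those two intervals: 9–8.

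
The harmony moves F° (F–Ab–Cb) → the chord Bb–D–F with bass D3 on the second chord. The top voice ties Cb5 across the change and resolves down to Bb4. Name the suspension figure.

7–6 suspension.

At the second chord the bass is D3. The suspended Cb5 lies a seventh above the bass; after resolving down by step to Bb4, the interval above the bass becomes a sixth.
Suspension figures are named by those two intervals: 7–6.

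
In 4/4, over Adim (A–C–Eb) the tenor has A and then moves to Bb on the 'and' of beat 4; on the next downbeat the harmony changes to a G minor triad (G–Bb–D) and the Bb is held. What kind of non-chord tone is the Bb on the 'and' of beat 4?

The harmony at that moment is A diminished triad (A, C, Eb); Bb is not a chord tone.
It is approached by step up from A and then sustained as the same pitch into the next harmony.
Arriving early and becoming a chord tone when the harmony changes — an anticipation.

Anticipation.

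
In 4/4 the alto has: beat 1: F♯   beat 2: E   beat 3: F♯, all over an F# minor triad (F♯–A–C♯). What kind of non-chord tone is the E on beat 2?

The harmony at that moment is F♯ minor triad (F♯, A, C♯); E is not a chord tone.
It is approached by step down from F♯ and left by step up to F♯.
Step away and step back to the same note — a neighbor tone (lower neighbor).

Lower neighbor tone.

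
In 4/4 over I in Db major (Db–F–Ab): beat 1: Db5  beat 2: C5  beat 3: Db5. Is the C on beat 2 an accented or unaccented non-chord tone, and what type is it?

The harmony at that moment is Db major triad (Db, F, Ab); C5 is not a chord tone.
It is approached by step down from Db5 and left by step up to Db5.
Step away and step back to the same note — a neighbor tone (lower neighbor).
It falls on a weak beat, so it is unaccented.

Unaccented neighbor tone.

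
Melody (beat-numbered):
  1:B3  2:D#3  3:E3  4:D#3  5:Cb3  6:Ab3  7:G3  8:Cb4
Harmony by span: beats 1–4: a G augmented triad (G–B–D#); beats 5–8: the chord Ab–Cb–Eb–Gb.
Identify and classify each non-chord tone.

The harmony at that moment is G augmented triad (G, B, D#); E3 is not a chord tone.
It is approached by step up from D#3 and left by step down to D#3.
Step away and step back to the same note — a neighbor tone (upper neighbor).
The harmony at that moment is Ab minor seventh chord (Ab, Cb, Eb, Gb); G3 is not a chord tone.
It is approached by step down from Ab3 and left by leap up to Cb4.
Step in, leap out — an escape tone.

E3 (beat 3) — neighbor tone; G3 (beat 7) — escape tone.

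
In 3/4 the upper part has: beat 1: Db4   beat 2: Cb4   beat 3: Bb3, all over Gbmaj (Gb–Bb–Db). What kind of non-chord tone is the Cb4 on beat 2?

Passing tone.

The harmony at that moment is Gb major triad (Gb, Bb, Db); Cb4 is not a chord tone.
It is approached by step down from Db4 and left by step down to Bb3.
Step in, step out in the same direction — a passing tone.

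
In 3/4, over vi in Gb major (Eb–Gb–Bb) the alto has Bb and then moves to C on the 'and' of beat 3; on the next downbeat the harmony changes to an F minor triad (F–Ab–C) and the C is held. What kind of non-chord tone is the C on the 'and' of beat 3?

The harmony at that moment is Eb minor triad (Eb, Gb, Bb); C is not a chord tone.
It is approached by step up from Bb and then sustained as the same pitch into the next harmony.
Arriving early and becoming a chord tone when the harmony changes — an anticipation.

Anticipation.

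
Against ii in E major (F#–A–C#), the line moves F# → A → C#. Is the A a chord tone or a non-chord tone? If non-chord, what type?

F# minor triad contains F#, A, C#; A is the third, so it is a chord tone.

Chord tone (the third of F# minor triad).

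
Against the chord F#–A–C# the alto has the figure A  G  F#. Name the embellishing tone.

G is a passing tone.

The harmony at that moment is F# minor triad (F#, A, C#); G is not a chord tone.
It is approached by step down from A and left by step down to F#.
Step in, step out in the same direction — a passing tone.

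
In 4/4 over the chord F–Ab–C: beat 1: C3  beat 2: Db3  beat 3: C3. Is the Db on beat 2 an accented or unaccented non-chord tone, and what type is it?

Unaccented neighbor tone.

The harmony at that moment is F minor triad (F, Ab, C); Db3 is not a chord tone.
It is approached by step up from C3 and left by step down to C3.
Step away and step back to the same note — a neighbor tone (upper neighbor).
It falls on a weak beat, so it is unaccented.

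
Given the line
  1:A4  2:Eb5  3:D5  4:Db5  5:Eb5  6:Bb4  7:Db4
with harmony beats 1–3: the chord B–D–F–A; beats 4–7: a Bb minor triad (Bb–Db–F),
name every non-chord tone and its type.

Eb5 (beat 2) — appoggiatura; Eb5 (beat 5) — escape tone.

The harmony at that moment is B half-diminished seventh chord (B, D, F, A); Eb5 is not a chord tone.
It is approached by leap up from A4 and left by step down to D5.
Leap in, step out — an appoggiatura.
The harmony at that moment is Bb minor triad (Bb, Db, F); Eb5 is not a chord tone.
It is approached by step up from Db5 and left by leap down to Bb4.
Step in, leap out — an escape tone.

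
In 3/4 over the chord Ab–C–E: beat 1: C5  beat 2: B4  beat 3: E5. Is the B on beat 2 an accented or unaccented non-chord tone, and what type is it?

The harmony at that moment is Ab augmented triad (Ab, C, E); B4 is not a chord tone.
It is approached by step down from C5 and left by leap up to E5.
Step in, leap out — an escape tone.
It falls on a weak beat, so it is unaccented.

Unaccented escape tone.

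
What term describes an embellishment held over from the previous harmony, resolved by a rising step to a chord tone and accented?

Retardation.

Approach: by preparation — the pitch is first a chord tone, then held (tied or repeated) while the harmony changes under it. Departure: up by step. Metric position: strong.
A prepared dissonance that resolves upward by step — a retardation. (The same figure resolving downward would be a suspension.)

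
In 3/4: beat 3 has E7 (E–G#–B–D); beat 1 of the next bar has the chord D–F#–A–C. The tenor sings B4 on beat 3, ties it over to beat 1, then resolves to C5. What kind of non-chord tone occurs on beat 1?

Retardation.

The harmony at that moment is D dominant seventh chord (D, F#, A, C); B4 is not a chord tone.
It is held over (the same pitch as the preceding B4) and left by step up to C5.
Held over from the previous chord and resolving up by step — a retardation.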